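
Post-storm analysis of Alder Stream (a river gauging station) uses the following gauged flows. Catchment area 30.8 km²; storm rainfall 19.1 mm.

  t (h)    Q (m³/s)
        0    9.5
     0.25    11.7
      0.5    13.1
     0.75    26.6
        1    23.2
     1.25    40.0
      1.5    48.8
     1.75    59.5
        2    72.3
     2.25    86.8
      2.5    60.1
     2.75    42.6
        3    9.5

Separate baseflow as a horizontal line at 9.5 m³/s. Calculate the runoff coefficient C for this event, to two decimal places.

C ≈ 0.58

ΣQ_DR = 380.2 m³/s; V = ΣQ_DR·Δt = 3.422 × 10^5 m³.
Runoff depth d = V / A = 11.11 mm.
C = d / P = 11.11 / 19.1 = 0.58.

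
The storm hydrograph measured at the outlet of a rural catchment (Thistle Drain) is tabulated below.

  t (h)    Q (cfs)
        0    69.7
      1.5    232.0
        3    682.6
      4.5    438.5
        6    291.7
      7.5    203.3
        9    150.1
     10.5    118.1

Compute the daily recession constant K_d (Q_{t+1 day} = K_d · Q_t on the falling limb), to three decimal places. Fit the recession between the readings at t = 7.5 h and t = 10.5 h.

K_d ≈ 0.013

Between t = 7.5 h and t = 10.5 h the flow falls from 203.3 to 118.1 cfs over 2×1.5 h = 3 h.
Per-interval ratio K = (118.1/203.3)^(1/2) = 0.7622; K_d = K^(24/1.5) = 0.013.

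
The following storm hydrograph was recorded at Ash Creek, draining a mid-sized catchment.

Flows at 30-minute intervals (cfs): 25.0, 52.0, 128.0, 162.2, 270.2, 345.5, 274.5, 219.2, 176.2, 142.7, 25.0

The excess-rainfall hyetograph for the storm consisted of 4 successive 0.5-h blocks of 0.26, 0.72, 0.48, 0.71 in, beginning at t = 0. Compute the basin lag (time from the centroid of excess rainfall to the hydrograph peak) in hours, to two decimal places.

t_L ≈ 1.37 h

Centroid of excess rainfall: t_c = Σ P_i·t̄_i / ΣP_i = 1.1279 h (block centres at 0.25, 0.75, 1.25, 1.75 h).
Hydrograph peak occurs at t = 2.5 h, so basin lag t_L = 2.5 − 1.1279 = 1.37 h.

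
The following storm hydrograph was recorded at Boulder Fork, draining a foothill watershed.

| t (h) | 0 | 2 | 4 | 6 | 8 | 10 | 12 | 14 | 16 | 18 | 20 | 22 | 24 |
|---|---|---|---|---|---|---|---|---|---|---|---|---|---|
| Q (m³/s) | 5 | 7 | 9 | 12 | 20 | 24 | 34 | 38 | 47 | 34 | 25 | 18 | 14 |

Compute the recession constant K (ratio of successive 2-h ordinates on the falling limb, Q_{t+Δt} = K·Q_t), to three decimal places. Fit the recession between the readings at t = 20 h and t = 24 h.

K ≈ 0.748

Using the recession-limb readings at t = 20 h and t = 24 h: Q falls from 25 to 14 m³/s over 2 intervals.
K = (Q₂/Q₁)^(1/2) = (14/25)^(1/2) = 0.748.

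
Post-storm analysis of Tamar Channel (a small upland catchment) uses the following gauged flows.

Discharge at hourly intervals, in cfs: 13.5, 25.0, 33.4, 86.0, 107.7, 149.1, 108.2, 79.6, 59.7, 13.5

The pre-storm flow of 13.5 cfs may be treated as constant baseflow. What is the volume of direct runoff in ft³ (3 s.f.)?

V ≈ 1.95 × 10^6 ft³

Direct-runoff ordinates (Q − Q_b): 0.0, 11.5, 19.9, 72.5, 94.2, 135.6, 94.7, 66.1, 46.2, 0.0 cfs.
ΣQ_DR = 540.7 cfs.
With Δt = 1 h = 3600 s, V = ΣQ_DR · Δt = 540.7 × 3600 = 1.95 × 10^6 ft³.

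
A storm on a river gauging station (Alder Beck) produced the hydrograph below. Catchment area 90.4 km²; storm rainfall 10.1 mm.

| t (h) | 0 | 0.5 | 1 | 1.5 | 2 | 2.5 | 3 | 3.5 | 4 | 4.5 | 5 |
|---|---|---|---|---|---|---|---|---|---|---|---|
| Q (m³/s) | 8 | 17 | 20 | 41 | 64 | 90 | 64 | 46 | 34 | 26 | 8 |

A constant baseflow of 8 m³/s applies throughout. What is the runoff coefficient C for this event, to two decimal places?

C ≈ 0.65

ΣQ_DR = 330.0 m³/s; V = ΣQ_DR·Δt = 5.940 × 10^5 m³.
Runoff depth d = V / A = 6.571 mm.
C = d / P = 6.571 / 10.1 = 0.65.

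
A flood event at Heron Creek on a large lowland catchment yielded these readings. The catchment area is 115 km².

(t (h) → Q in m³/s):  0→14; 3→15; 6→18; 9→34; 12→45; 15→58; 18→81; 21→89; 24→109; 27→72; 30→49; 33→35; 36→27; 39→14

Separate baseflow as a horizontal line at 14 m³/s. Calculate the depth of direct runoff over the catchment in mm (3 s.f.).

d ≈ 43.6 mm

Direct runoff: 0.0, 1.0, 4.0, 20.0, 31.0, 44.0, 67.0, 75.0, 95.0, 58.0, 35.0, 21.0, 13.0, 0.0 m³/s; ΣQ_DR = 464.0 m³/s.
V = ΣQ_DR · Δt = 464.0 × 10800 s = 5.011 × 10^6 m³.
Over A = 115 km², depth = V / A = 43.6 mm.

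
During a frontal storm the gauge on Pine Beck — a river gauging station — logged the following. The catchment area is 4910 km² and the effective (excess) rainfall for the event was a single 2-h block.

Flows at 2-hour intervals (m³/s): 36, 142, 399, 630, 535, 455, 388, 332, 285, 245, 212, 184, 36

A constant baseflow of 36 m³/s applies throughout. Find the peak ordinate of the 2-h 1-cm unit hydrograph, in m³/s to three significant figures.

U_p ≈ 1190 m³/s

Direct runoff: 0.0, 106.0, 363.0, 594.0, 499.0, 419.0, 352.0, 296.0, 249.0, 209.0, 176.0, 148.0, 0.0 m³/s; ΣQ_DR = 3411 m³/s, peak = 594.0 m³/s.
Runoff depth d = ΣQ_DR·Δt / A = 3411 × 7200 / (4910 km²) = 5.002 mm.
The 1-cm UH is the DRH scaled by (10 mm)/d, so U_p = 594.0 × 10/5.002 = 1190 m³/s.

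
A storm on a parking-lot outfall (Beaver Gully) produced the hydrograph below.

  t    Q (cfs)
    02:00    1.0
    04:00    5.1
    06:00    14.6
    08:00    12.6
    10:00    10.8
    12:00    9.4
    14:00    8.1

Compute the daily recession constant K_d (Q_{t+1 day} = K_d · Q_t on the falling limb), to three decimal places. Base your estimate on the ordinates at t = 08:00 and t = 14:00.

K_d ≈ 0.171

Between t = 08:00 and t = 14:00 the flow falls from 12.6 to 8.1 cfs over 3×2 h = 6 h.
Per-interval ratio K = (8.1/12.6)^(1/3) = 0.8631; K_d = K^(24/2) = 0.171.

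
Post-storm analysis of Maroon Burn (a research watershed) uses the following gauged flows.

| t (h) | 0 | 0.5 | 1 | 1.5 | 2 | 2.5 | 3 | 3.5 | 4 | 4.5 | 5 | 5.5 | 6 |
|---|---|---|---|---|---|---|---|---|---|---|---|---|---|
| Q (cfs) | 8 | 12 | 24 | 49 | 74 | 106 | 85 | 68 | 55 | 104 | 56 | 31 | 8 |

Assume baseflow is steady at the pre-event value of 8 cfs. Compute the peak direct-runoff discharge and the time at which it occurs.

Subtracting baseflow gives direct-runoff ordinates: 0.0, 4.0, 16.0, 41.0, 66.0, 98.0, 77.0, 60.0, 47.0, 96.0, 48.0, 23.0, 0.0 cfs.
The maximum is 98.0 cfs, occurring at the reading for t = 2.5 h.

Q_p = 98.0 cfs at t = 2.5 h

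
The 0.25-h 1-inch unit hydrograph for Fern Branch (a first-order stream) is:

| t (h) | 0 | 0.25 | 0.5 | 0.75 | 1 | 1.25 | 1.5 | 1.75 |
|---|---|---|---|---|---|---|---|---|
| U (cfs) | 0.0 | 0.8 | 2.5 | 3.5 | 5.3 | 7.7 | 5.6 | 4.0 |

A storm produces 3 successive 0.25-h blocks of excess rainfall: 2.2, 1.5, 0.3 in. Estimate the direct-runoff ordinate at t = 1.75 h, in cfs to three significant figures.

By discrete convolution, Q_j = Σ (P_i / 1 in) · U_{j−i}.
At t = 1.75 h (j=7): Q = (2.2/1)·4.0 + (1.5/1)·5.6 + (0.3/1)·7.7 = 19.5 cfs.

Q ≈ 19.5 cfs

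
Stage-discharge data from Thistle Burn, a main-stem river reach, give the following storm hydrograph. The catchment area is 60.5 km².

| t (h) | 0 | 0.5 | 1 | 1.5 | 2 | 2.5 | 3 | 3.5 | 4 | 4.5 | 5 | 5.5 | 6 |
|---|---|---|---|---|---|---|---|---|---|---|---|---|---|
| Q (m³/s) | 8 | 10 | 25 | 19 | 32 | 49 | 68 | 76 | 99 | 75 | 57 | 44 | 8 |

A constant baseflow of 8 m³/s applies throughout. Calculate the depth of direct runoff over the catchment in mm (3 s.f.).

d ≈ 13.9 mm

Direct runoff: 0.0, 2.0, 17.0, 11.0, 24.0, 41.0, 60.0, 68.0, 91.0, 67.0, 49.0, 36.0, 0.0 m³/s; ΣQ_DR = 466.0 m³/s.
V = ΣQ_DR · Δt = 466.0 × 1800 s = 8.388 × 10^5 m³.
Over A = 60.5 km², depth = V / A = 13.9 mm.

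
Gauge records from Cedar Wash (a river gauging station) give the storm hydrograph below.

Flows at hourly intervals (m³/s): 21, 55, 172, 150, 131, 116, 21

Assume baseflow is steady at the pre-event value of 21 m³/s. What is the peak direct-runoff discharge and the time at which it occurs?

Q_p = 151.0 m³/s at t = 2 h

Subtracting baseflow gives direct-runoff ordinates: 0.0, 34.0, 151.0, 129.0, 110.0, 95.0, 0.0 m³/s.
The maximum is 151.0 m³/s, occurring at the reading for t = 2 h.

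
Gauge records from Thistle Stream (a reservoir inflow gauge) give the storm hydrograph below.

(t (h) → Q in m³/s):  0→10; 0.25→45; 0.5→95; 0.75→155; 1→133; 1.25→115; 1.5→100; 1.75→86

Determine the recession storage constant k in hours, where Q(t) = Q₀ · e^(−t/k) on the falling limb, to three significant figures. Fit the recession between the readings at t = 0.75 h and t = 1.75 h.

On the falling limb, Q drops from 155 to 86 m³/s between t = 0.75 h and t = 1.75 h (Δt = 1 h).
k = −Δt / ln(Q₂/Q₁) = −1 / ln(86/155) = 1.70 h.

k ≈ 1.70 h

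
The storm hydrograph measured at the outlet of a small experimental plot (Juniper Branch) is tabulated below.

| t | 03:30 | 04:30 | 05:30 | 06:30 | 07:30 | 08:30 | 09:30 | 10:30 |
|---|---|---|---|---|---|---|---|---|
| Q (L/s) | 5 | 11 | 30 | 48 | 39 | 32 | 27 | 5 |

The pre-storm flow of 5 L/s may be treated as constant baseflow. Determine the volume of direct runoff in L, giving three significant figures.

V ≈ 5.65 × 10^5 L

Direct-runoff ordinates (Q − Q_b): 0.0, 6.0, 25.0, 43.0, 34.0, 27.0, 22.0, 0.0 L/s.
ΣQ_DR = 157.0 L/s.
With Δt = 1 h = 3600 s, V = ΣQ_DR · Δt = 157.0 × 3600 = 5.65 × 10^5 L.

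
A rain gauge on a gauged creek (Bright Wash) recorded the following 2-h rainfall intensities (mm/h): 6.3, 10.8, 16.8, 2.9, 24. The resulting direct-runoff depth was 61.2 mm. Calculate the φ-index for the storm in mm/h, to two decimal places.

φ ≈ 7.00 mm/h

Only the 3 blocks with intensity above φ contribute runoff: 10.8, 16.8, 24 mm/h.
Σ(I−φ)·Δt = d  ⇒  (10.8+16.8+24 − 3φ)·2 = 61.2
φ = (51.60 − 61.2/2) / 3 = 7.00 mm/h.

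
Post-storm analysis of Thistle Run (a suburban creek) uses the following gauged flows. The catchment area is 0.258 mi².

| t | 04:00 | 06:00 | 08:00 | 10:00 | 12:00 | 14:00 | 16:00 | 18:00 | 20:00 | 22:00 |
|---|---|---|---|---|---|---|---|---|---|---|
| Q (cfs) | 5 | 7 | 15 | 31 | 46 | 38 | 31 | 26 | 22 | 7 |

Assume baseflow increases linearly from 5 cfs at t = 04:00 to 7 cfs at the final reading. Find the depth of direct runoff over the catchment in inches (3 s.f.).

Direct runoff: 0.00, 1.78, 9.56, 25.33, 40.11, 31.89, 24.67, 19.44, 15.22, 0.00 cfs; ΣQ_DR = 168.0 cfs.
V = ΣQ_DR · Δt = 168.0 × 7200 s = 1.210 × 10^6 ft³.
Over A = 0.258 mi², depth = V / A = 2.02 in.

d ≈ 2.02 in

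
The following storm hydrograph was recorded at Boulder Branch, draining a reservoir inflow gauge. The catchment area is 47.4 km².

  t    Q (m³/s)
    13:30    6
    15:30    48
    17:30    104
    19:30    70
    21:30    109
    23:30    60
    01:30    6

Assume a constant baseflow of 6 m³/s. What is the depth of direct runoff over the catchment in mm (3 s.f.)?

d ≈ 54.8 mm

Direct runoff: 0.0, 42.0, 98.0, 64.0, 103.0, 54.0, 0.0 m³/s; ΣQ_DR = 361.0 m³/s.
V = ΣQ_DR · Δt = 361.0 × 7200 s = 2.599 × 10^6 m³.
Over A = 47.4 km², depth = V / A = 54.8 mm.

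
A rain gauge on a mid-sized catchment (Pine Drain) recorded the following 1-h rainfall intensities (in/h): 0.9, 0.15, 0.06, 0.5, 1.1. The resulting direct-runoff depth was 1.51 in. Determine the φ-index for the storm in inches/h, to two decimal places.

φ ≈ 0.33 in/h

Only the 3 blocks with intensity above φ contribute runoff: 0.9, 0.5, 1.1 in/h.
Σ(I−φ)·Δt = d  ⇒  (0.9+0.5+1.1 − 3φ)·1 = 1.51
φ = (2.500 − 1.51/1) / 3 = 0.33 in/h.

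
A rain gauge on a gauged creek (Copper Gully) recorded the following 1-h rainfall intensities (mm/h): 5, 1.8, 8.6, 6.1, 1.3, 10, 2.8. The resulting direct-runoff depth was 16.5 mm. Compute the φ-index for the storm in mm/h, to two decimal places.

Only the 4 blocks with intensity above φ contribute runoff: 5, 8.6, 6.1, 10 mm/h.
Σ(I−φ)·Δt = d  ⇒  (5+8.6+6.1+10 − 4φ)·1 = 16.5
φ = (29.70 − 16.5/1) / 4 = 3.30 mm/h.

φ ≈ 3.30 mm/h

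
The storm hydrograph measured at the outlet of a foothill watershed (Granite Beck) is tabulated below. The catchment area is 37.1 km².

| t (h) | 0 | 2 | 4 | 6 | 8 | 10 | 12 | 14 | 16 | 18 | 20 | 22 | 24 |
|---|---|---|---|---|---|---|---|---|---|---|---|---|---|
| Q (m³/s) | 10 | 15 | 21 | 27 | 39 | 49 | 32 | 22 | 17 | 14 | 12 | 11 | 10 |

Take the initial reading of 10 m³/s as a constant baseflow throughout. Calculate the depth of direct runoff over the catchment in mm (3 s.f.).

d ≈ 28.9 mm

Direct runoff: 0.0, 5.0, 11.0, 17.0, 29.0, 39.0, 22.0, 12.0, 7.0, 4.0, 2.0, 1.0, 0.0 m³/s; ΣQ_DR = 149.0 m³/s.
V = ΣQ_DR · Δt = 149.0 × 7200 s = 1.073 × 10^6 m³.
Over A = 37.1 km², depth = V / A = 28.9 mm.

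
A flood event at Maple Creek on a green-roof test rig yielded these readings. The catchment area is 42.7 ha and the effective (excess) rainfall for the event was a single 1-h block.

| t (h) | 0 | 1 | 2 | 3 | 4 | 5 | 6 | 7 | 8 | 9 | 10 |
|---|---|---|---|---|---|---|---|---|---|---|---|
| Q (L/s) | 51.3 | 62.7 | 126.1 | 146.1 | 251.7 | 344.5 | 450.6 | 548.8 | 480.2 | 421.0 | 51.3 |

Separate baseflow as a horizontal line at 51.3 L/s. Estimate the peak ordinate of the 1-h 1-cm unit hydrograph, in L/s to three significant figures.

Direct runoff: 0.0, 11.4, 74.8, 94.8, 200.4, 293.2, 399.3, 497.5, 428.9, 369.7, 0.0 L/s; ΣQ_DR = 2370 L/s, peak = 497.5 L/s.
Runoff depth d = ΣQ_DR·Δt / A = 2370 × 3600 / (42.7 ha) = 19.98 mm.
The 1-cm UH is the DRH scaled by (10 mm)/d, so U_p = 497.5 × 10/19.98 = 249 L/s.

U_p ≈ 249 L/s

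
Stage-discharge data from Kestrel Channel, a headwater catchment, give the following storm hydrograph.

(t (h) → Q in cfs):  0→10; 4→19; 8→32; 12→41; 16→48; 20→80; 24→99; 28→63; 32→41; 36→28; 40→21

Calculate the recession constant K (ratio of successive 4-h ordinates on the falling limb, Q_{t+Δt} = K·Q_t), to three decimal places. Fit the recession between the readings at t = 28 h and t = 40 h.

Using the recession-limb readings at t = 28 h and t = 40 h: Q falls from 63 to 21 cfs over 3 intervals.
K = (Q₂/Q₁)^(1/3) = (21/63)^(1/3) = 0.693.

K ≈ 0.693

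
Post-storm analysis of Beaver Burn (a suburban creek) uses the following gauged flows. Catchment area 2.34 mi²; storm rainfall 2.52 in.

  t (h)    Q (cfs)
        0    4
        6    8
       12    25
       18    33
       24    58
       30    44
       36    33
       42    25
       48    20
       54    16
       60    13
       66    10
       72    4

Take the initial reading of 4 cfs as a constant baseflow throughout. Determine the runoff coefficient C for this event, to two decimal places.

ΣQ_DR = 241.0 cfs; V = ΣQ_DR·Δt = 5.206 × 10^6 ft³.
Runoff depth d = V / A = 0.9576 in.
C = d / P = 0.9576 / 2.52 = 0.38.

C ≈ 0.38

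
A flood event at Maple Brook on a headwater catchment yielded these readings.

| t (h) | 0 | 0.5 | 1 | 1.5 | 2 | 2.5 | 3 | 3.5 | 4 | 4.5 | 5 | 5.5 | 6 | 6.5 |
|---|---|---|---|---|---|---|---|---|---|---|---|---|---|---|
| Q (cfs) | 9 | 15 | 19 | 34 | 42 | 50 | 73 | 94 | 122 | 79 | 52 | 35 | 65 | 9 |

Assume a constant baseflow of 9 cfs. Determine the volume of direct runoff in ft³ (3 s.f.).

Direct-runoff ordinates (Q − Q_b): 0.0, 6.0, 10.0, 25.0, 33.0, 41.0, 64.0, 85.0, 113.0, 70.0, 43.0, 26.0, 56.0, 0.0 cfs.
ΣQ_DR = 572.0 cfs.
With Δt = 0.5 h = 1800 s, V = ΣQ_DR · Δt = 572.0 × 1800 = 1.03 × 10^6 ft³.

V ≈ 1.03 × 10^6 ft³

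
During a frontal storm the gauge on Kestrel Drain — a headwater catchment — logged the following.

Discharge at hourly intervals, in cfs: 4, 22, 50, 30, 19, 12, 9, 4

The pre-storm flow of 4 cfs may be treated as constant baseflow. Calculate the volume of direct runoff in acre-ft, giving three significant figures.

V ≈ 9.75 acre-ft

Direct-runoff ordinates (Q − Q_b): 0.0, 18.0, 46.0, 26.0, 15.0, 8.0, 5.0, 0.0 cfs.
ΣQ_DR = 118.0 cfs.
With Δt = 1 h = 3600 s, V = ΣQ_DR · Δt = 118.0 × 3600 = 4.25 × 10^5 ft³ = 9.75 acre-ft.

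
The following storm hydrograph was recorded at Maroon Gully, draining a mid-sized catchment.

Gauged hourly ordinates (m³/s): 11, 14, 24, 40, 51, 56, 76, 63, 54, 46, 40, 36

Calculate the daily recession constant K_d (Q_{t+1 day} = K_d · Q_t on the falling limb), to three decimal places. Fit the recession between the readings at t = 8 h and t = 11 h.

Between t = 8 h and t = 11 h the flow falls from 54 to 36 m³/s over 3×1 h = 3 h.
Per-interval ratio K = (36/54)^(1/3) = 0.8736; K_d = K^(24/1) = 0.039.

K_d ≈ 0.039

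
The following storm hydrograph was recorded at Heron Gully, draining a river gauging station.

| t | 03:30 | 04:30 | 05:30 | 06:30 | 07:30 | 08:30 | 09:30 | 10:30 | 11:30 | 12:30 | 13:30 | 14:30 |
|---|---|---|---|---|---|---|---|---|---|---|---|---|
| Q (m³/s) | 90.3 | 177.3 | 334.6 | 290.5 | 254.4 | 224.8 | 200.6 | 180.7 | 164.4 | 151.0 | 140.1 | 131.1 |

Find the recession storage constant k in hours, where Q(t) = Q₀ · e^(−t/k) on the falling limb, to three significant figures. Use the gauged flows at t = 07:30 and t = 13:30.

k ≈ 10.1 h

On the falling limb, Q drops from 254.4 to 140.1 m³/s between t = 07:30 and t = 13:30 (Δt = 6 h).
k = −Δt / ln(Q₂/Q₁) = −6 / ln(140.1/254.4) = 10.1 h.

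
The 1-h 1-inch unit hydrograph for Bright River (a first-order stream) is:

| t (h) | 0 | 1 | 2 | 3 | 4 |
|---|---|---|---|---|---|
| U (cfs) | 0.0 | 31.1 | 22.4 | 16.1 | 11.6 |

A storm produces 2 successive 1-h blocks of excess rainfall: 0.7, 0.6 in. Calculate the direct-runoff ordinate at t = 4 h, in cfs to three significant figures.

By discrete convolution, Q_j = Σ (P_i / 1 in) · U_{j−i}.
At t = 4 h (j=4): Q = (0.7/1)·11.6 + (0.6/1)·16.1 = 17.8 cfs.

Q ≈ 17.8 cfs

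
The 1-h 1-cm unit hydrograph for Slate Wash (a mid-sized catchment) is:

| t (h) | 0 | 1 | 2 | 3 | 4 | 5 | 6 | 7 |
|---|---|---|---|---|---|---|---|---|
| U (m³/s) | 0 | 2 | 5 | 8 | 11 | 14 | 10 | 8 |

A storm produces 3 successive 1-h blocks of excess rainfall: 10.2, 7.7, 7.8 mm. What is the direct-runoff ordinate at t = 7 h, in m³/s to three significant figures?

Q ≈ 26.8 m³/s

By discrete convolution, Q_j = Σ (P_i / 10 mm) · U_{j−i}.
At t = 7 h (j=7): Q = (10.2/10)·8 + (7.7/10)·10 + (7.8/10)·14 = 26.8 m³/s.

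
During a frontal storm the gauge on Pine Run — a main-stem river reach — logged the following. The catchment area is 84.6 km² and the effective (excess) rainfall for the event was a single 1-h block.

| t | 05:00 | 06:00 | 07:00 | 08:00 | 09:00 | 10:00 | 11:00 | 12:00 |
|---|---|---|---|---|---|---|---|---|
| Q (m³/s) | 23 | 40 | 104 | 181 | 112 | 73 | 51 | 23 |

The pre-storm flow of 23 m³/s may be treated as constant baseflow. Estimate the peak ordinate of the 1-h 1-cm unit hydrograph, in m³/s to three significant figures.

Direct runoff: 0.0, 17.0, 81.0, 158.0, 89.0, 50.0, 28.0, 0.0 m³/s; ΣQ_DR = 423.0 m³/s, peak = 158.0 m³/s.
Runoff depth d = ΣQ_DR·Δt / A = 423.0 × 3600 / (84.6 km²) = 18.00 mm.
The 1-cm UH is the DRH scaled by (10 mm)/d, so U_p = 158.0 × 10/18.00 = 87.8 m³/s.

U_p ≈ 87.8 m³/s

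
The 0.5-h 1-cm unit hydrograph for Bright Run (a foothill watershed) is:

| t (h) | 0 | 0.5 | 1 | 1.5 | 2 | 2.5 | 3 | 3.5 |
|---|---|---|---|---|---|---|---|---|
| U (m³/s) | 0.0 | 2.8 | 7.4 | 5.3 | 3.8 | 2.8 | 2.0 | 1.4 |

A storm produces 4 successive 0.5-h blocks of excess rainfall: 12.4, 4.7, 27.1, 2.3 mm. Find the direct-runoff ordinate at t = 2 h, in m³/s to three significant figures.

Q ≈ 27.9 m³/s

By discrete convolution, Q_j = Σ (P_i / 10 mm) · U_{j−i}.
At t = 2 h (j=4): Q = (12.4/10)·3.8 + (4.7/10)·5.3 + (27.1/10)·7.4 + (2.3/10)·2.8 = 27.9 m³/s.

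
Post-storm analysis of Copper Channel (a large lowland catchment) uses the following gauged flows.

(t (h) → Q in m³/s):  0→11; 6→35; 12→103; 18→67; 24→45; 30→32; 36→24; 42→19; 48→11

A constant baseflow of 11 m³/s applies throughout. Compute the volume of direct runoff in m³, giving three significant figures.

V ≈ 5.36 × 10^6 m³

Direct-runoff ordinates (Q − Q_b): 0.0, 24.0, 92.0, 56.0, 34.0, 21.0, 13.0, 8.0, 0.0 m³/s.
ΣQ_DR = 248.0 m³/s.
With Δt = 6 h = 21600 s, V = ΣQ_DR · Δt = 248.0 × 21600 = 5.36 × 10^6 m³.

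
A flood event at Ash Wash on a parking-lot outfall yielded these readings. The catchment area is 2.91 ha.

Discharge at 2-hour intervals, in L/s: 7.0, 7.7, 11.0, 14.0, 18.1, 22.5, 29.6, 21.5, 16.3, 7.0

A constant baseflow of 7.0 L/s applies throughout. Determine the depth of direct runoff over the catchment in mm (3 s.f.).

Direct runoff: 0.0, 0.7, 4.0, 7.0, 11.1, 15.5, 22.6, 14.5, 9.3, 0.0 L/s; ΣQ_DR = 84.70 L/s.
V = ΣQ_DR · Δt = 84.70 × 7200 s = 6.098 × 10^5 L.
Over A = 2.91 ha, depth = V / A = 21.0 mm.

d ≈ 21.0 mm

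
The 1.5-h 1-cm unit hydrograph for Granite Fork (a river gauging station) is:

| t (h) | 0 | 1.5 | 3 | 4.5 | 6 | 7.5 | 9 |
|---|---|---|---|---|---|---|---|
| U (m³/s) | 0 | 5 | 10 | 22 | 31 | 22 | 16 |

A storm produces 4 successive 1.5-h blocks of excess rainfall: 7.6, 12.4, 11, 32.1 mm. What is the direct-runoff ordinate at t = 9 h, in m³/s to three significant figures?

By discrete convolution, Q_j = Σ (P_i / 10 mm) · U_{j−i}.
At t = 9 h (j=6): Q = (7.6/10)·16 + (12.4/10)·22 + (11/10)·31 + (32.1/10)·22 = 144 m³/s.

Q ≈ 144 m³/s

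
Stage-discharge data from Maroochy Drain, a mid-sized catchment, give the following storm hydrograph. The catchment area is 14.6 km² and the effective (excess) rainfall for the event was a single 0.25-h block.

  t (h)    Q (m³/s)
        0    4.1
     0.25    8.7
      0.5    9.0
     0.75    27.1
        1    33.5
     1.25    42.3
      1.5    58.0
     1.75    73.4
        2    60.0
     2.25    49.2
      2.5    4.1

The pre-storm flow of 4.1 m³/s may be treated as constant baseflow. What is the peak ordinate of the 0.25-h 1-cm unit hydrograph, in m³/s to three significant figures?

Direct runoff: 0.0, 4.6, 4.9, 23.0, 29.4, 38.2, 53.9, 69.3, 55.9, 45.1, 0.0 m³/s; ΣQ_DR = 324.3 m³/s, peak = 69.3 m³/s.
Runoff depth d = ΣQ_DR·Δt / A = 324.3 × 900 / (14.6 km²) = 19.99 mm.
The 1-cm UH is the DRH scaled by (10 mm)/d, so U_p = 69.3 × 10/19.99 = 34.7 m³/s.

U_p ≈ 34.7 m³/s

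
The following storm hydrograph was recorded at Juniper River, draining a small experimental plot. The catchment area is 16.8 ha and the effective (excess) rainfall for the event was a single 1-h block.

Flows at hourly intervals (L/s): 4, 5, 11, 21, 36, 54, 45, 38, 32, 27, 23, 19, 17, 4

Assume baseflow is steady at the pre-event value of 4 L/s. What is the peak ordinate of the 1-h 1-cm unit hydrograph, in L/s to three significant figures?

Direct runoff: 0.0, 1.0, 7.0, 17.0, 32.0, 50.0, 41.0, 34.0, 28.0, 23.0, 19.0, 15.0, 13.0, 0.0 L/s; ΣQ_DR = 280.0 L/s, peak = 50.0 L/s.
Runoff depth d = ΣQ_DR·Δt / A = 280.0 × 3600 / (16.8 ha) = 6.000 mm.
The 1-cm UH is the DRH scaled by (10 mm)/d, so U_p = 50.0 × 10/6.000 = 83.3 L/s.

U_p ≈ 83.3 L/s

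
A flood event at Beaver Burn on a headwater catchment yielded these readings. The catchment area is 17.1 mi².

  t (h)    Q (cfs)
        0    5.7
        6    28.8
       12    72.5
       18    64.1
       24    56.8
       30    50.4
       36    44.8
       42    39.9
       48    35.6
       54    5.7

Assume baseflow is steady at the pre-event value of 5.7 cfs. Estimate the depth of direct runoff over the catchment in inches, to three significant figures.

d ≈ 0.189 in

Direct runoff: 0.0, 23.1, 66.8, 58.4, 51.1, 44.7, 39.1, 34.2, 29.9, 0.0 cfs; ΣQ_DR = 347.3 cfs.
V = ΣQ_DR · Δt = 347.3 × 21600 s = 7.502 × 10^6 ft³.
Over A = 17.1 mi², depth = V / A = 0.189 in.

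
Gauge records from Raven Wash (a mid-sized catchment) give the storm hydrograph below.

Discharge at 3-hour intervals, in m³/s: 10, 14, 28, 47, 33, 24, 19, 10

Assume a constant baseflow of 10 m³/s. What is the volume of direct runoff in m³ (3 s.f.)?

V ≈ 1.13 × 10^6 m³

Direct-runoff ordinates (Q − Q_b): 0.0, 4.0, 18.0, 37.0, 23.0, 14.0, 9.0, 0.0 m³/s.
ΣQ_DR = 105.0 m³/s.
With Δt = 3 h = 10800 s, V = ΣQ_DR · Δt = 105.0 × 10800 = 1.13 × 10^6 m³.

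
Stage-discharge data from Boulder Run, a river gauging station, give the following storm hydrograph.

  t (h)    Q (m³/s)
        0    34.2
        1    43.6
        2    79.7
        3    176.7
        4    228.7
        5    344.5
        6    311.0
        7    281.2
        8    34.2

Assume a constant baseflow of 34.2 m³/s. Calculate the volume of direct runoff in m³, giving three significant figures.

Direct-runoff ordinates (Q − Q_b): 0.0, 9.4, 45.5, 142.5, 194.5, 310.3, 276.8, 247.0, 0.0 m³/s.
ΣQ_DR = 1226 m³/s.
With Δt = 1 h = 3600 s, V = ΣQ_DR · Δt = 1226 × 3600 = 4.41 × 10^6 m³.

V ≈ 4.41 × 10^6 m³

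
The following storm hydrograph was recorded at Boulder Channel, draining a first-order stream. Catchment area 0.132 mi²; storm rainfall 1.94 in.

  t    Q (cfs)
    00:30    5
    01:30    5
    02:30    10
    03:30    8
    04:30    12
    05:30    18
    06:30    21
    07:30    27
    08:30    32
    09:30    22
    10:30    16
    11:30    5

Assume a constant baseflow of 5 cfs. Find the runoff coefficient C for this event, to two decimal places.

ΣQ_DR = 121.0 cfs; V = ΣQ_DR·Δt = 4.356 × 10^5 ft³.
Runoff depth d = V / A = 1.420 in.
C = d / P = 1.420 / 1.94 = 0.73.

C ≈ 0.73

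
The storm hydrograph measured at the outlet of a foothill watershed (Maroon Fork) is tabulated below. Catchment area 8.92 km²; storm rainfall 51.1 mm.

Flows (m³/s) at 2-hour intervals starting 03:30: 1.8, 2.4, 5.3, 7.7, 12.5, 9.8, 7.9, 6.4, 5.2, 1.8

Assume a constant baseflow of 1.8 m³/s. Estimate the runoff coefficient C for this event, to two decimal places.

C ≈ 0.68

ΣQ_DR = 42.80 m³/s; V = ΣQ_DR·Δt = 3.082 × 10^5 m³.
Runoff depth d = V / A = 34.55 mm.
C = d / P = 34.55 / 51.1 = 0.68.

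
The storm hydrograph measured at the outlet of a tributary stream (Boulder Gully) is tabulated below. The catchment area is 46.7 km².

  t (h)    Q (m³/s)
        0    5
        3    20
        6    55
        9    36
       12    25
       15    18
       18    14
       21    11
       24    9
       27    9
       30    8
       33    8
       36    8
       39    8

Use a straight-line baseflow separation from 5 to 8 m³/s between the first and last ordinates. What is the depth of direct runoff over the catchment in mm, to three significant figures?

Direct runoff: 0.00, 14.77, 49.54, 30.31, 19.08, 11.85, 7.62, 4.38, 2.15, 1.92, 0.69, 0.46, 0.23, 0.00 m³/s; ΣQ_DR = 143.0 m³/s.
V = ΣQ_DR · Δt = 143.0 × 10800 s = 1.544 × 10^6 m³.
Over A = 46.7 km², depth = V / A = 33.1 mm.

d ≈ 33.1 mm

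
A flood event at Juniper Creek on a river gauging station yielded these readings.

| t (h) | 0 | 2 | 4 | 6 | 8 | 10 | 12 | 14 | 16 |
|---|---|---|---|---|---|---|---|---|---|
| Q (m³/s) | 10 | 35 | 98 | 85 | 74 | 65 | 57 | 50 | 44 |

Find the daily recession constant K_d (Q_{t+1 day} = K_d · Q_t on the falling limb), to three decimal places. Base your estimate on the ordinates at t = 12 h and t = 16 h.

Between t = 12 h and t = 16 h the flow falls from 57 to 44 m³/s over 2×2 h = 4 h.
Per-interval ratio K = (44/57)^(1/2) = 0.8786; K_d = K^(24/2) = 0.212.

K_d ≈ 0.212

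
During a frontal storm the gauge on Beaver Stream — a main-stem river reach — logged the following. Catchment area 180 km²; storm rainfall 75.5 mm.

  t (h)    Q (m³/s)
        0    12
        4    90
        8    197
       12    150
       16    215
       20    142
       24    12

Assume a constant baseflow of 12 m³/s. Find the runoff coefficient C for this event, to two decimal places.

C ≈ 0.78

ΣQ_DR = 734.0 m³/s; V = ΣQ_DR·Δt = 1.057 × 10^7 m³.
Runoff depth d = V / A = 58.72 mm.
C = d / P = 58.72 / 75.5 = 0.78.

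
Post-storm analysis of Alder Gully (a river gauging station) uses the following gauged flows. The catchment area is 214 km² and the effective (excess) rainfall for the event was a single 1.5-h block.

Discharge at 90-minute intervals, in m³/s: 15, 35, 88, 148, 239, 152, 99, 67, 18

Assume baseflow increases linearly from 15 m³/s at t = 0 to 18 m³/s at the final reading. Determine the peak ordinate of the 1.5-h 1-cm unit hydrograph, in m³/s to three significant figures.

Direct runoff: 0.00, 19.62, 72.25, 131.88, 222.50, 135.12, 81.75, 49.38, 0.00 m³/s; ΣQ_DR = 712.5 m³/s, peak = 222.50 m³/s.
Runoff depth d = ΣQ_DR·Δt / A = 712.5 × 5400 / (214 km²) = 17.98 mm.
The 1-cm UH is the DRH scaled by (10 mm)/d, so U_p = 222.50 × 10/17.98 = 124 m³/s.

U_p ≈ 124 m³/s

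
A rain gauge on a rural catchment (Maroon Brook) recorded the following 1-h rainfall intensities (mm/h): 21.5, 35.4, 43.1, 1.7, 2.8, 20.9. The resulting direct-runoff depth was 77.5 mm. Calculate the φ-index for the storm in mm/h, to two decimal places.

Only the 4 blocks with intensity above φ contribute runoff: 21.5, 35.4, 43.1, 20.9 mm/h.
Σ(I−φ)·Δt = d  ⇒  (21.5+35.4+43.1+20.9 − 4φ)·1 = 77.5
φ = (120.9 − 77.5/1) / 4 = 10.85 mm/h.

φ ≈ 10.85 mm/h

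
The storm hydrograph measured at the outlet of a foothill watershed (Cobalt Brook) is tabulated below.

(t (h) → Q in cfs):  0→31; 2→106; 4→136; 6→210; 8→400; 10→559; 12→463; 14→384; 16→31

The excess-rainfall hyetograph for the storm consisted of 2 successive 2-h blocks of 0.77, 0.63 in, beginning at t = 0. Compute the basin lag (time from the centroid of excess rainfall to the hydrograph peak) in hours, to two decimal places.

Centroid of excess rainfall: t_c = Σ P_i·t̄_i / ΣP_i = 1.9000 h (block centres at 1, 3 h).
Hydrograph peak occurs at t = 10 h, so basin lag t_L = 10 − 1.9000 = 8.10 h.

t_L ≈ 8.10 h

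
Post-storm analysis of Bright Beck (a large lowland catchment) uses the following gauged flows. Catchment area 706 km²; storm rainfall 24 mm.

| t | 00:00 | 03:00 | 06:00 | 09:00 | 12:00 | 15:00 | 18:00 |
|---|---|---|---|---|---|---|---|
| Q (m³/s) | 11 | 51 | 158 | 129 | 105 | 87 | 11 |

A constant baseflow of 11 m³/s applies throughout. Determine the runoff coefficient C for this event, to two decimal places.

C ≈ 0.30

ΣQ_DR = 475.0 m³/s; V = ΣQ_DR·Δt = 5.130 × 10^6 m³.
Runoff depth d = V / A = 7.266 mm.
C = d / P = 7.266 / 24 = 0.30.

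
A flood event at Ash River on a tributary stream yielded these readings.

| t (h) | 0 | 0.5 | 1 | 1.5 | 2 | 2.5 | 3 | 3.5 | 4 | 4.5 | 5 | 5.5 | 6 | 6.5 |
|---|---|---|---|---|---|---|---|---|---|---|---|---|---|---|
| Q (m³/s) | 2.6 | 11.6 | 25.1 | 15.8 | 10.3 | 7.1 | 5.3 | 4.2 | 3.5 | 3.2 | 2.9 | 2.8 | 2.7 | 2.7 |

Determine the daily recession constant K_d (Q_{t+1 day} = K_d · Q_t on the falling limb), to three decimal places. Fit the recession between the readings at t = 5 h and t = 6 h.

Between t = 5 h and t = 6 h the flow falls from 2.9 to 2.7 m³/s over 2×0.5 h = 1 h.
Per-interval ratio K = (2.7/2.9)^(1/2) = 0.9649; K_d = K^(24/0.5) = 0.180.

K_d ≈ 0.180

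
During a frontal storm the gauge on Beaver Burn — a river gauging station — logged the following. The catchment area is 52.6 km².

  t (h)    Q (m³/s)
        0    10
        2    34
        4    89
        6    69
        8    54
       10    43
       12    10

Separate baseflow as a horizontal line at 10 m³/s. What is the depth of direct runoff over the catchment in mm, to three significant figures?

d ≈ 32.7 mm

Direct runoff: 0.0, 24.0, 79.0, 59.0, 44.0, 33.0, 0.0 m³/s; ΣQ_DR = 239.0 m³/s.
V = ΣQ_DR · Δt = 239.0 × 7200 s = 1.721 × 10^6 m³.
Over A = 52.6 km², depth = V / A = 32.7 mm.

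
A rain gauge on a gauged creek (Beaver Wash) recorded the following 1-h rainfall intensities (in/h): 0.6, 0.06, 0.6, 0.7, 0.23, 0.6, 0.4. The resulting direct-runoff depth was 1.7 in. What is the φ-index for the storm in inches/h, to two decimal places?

φ ≈ 0.24 in/h

Only the 5 blocks with intensity above φ contribute runoff: 0.6, 0.6, 0.7, 0.6, 0.4 in/h.
Σ(I−φ)·Δt = d  ⇒  (0.6+0.6+0.7+0.6+0.4 − 5φ)·1 = 1.7
φ = (2.900 − 1.7/1) / 5 = 0.24 in/h.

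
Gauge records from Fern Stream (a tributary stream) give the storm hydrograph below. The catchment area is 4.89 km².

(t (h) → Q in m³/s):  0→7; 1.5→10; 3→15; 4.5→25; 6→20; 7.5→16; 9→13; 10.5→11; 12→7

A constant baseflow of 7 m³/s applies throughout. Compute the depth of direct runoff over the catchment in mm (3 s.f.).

d ≈ 67.4 mm

Direct runoff: 0.0, 3.0, 8.0, 18.0, 13.0, 9.0, 6.0, 4.0, 0.0 m³/s; ΣQ_DR = 61.00 m³/s.
V = ΣQ_DR · Δt = 61.00 × 5400 s = 3.294 × 10^5 m³.
Over A = 4.89 km², depth = V / A = 67.4 mm.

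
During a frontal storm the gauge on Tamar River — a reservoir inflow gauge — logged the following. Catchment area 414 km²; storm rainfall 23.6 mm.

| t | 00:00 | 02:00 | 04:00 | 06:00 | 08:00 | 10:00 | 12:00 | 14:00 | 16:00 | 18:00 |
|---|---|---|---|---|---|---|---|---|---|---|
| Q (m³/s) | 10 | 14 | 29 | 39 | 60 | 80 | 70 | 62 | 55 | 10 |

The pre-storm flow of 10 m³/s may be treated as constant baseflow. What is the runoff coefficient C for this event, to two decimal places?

ΣQ_DR = 329.0 m³/s; V = ΣQ_DR·Δt = 2.369 × 10^6 m³.
Runoff depth d = V / A = 5.722 mm.
C = d / P = 5.722 / 23.6 = 0.24.

C ≈ 0.24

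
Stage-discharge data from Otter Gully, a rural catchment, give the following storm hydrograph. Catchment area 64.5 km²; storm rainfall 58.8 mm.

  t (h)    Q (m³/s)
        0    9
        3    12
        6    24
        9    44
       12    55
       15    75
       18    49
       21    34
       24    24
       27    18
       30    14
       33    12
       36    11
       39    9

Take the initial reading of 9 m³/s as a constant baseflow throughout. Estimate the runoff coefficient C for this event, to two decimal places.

ΣQ_DR = 264.0 m³/s; V = ΣQ_DR·Δt = 2.851 × 10^6 m³.
Runoff depth d = V / A = 44.20 mm.
C = d / P = 44.20 / 58.8 = 0.75.

C ≈ 0.75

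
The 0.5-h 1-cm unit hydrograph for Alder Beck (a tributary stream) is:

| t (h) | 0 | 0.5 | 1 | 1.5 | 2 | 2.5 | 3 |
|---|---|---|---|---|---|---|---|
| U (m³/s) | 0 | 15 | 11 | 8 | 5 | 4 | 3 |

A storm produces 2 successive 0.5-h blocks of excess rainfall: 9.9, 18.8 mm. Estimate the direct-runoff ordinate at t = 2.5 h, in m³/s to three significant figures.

Q ≈ 13.4 m³/s

By discrete convolution, Q_j = Σ (P_i / 10 mm) · U_{j−i}.
At t = 2.5 h (j=5): Q = (9.9/10)·4 + (18.8/10)·5 = 13.4 m³/s.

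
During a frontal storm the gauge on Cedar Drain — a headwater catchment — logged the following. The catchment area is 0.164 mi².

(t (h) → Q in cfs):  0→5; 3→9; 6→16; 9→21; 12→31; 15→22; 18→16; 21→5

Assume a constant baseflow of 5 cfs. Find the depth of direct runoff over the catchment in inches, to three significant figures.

Direct runoff: 0.0, 4.0, 11.0, 16.0, 26.0, 17.0, 11.0, 0.0 cfs; ΣQ_DR = 85.00 cfs.
V = ΣQ_DR · Δt = 85.00 × 10800 s = 9.180 × 10^5 ft³.
Over A = 0.164 mi², depth = V / A = 2.41 in.

d ≈ 2.41 in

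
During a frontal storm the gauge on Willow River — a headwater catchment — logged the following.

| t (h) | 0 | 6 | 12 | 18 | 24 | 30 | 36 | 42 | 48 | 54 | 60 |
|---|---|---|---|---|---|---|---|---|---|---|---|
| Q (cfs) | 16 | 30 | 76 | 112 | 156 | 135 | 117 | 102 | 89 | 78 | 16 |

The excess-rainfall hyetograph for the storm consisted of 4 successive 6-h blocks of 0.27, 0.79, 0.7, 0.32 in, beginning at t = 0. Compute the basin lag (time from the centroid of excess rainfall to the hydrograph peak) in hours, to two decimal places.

Centroid of excess rainfall: t_c = Σ P_i·t̄_i / ΣP_i = 12.0865 h (block centres at 3, 9, 15, 21 h).
Hydrograph peak occurs at t = 24 h, so basin lag t_L = 24 − 12.0865 = 11.91 h.

t_L ≈ 11.91 h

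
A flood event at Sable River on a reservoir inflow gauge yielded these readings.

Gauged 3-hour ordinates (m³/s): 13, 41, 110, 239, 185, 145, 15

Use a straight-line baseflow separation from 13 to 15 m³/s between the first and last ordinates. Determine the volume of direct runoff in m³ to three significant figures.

V ≈ 7.02 × 10^6 m³

Direct-runoff ordinates (Q − Q_b): 0.00, 27.67, 96.33, 225.00, 170.67, 130.33, 0.00 m³/s.
ΣQ_DR = 650.0 m³/s.
With Δt = 3 h = 10800 s, V = ΣQ_DR · Δt = 650.0 × 10800 = 7.02 × 10^6 m³.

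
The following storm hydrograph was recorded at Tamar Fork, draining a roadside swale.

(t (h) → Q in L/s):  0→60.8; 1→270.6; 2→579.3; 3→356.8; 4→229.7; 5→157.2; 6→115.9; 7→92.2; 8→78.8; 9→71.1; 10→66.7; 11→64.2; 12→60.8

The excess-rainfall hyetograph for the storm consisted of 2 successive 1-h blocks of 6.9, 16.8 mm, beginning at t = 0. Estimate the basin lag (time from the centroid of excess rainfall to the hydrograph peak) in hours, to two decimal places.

Centroid of excess rainfall: t_c = Σ P_i·t̄_i / ΣP_i = 1.2089 h (block centres at 0.5, 1.5 h).
Hydrograph peak occurs at t = 2 h, so basin lag t_L = 2 − 1.2089 = 0.79 h.

t_L ≈ 0.79 h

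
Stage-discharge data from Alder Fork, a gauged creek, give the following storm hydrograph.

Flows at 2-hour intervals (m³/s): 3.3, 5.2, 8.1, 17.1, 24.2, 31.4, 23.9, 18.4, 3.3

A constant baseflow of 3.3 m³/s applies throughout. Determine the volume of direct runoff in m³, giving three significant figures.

V ≈ 7.57 × 10^5 m³

Direct-runoff ordinates (Q − Q_b): 0.0, 1.9, 4.8, 13.8, 20.9, 28.1, 20.6, 15.1, 0.0 m³/s.
ΣQ_DR = 105.2 m³/s.
With Δt = 2 h = 7200 s, V = ΣQ_DR · Δt = 105.2 × 7200 = 7.57 × 10^5 m³.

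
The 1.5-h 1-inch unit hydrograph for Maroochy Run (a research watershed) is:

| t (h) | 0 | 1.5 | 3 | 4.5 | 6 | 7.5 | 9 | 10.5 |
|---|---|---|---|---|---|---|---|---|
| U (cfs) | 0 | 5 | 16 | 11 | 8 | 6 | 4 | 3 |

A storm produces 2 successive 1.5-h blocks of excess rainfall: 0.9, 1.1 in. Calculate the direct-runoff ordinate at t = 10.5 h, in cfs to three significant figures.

Q ≈ 7.10 cfs

By discrete convolution, Q_j = Σ (P_i / 1 in) · U_{j−i}.
At t = 10.5 h (j=7): Q = (0.9/1)·3 + (1.1/1)·4 = 7.10 cfs.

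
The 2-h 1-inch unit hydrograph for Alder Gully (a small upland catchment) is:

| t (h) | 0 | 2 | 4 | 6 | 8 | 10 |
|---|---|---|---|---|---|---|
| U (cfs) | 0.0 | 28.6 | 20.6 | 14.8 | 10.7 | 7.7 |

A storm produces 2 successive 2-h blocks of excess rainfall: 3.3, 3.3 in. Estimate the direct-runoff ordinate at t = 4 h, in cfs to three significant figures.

By discrete convolution, Q_j = Σ (P_i / 1 in) · U_{j−i}.
At t = 4 h (j=2): Q = (3.3/1)·20.6 + (3.3/1)·28.6 = 162 cfs.

Q ≈ 162 cfs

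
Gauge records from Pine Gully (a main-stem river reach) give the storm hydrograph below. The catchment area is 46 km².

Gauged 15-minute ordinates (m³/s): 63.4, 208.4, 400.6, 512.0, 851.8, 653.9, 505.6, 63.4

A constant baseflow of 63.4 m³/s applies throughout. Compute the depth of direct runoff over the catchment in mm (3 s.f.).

Direct runoff: 0.0, 145.0, 337.2, 448.6, 788.4, 590.5, 442.2, 0.0 m³/s; ΣQ_DR = 2752 m³/s.
V = ΣQ_DR · Δt = 2752 × 900 s = 2.477 × 10^6 m³.
Over A = 46 km², depth = V / A = 53.8 mm.

d ≈ 53.8 mm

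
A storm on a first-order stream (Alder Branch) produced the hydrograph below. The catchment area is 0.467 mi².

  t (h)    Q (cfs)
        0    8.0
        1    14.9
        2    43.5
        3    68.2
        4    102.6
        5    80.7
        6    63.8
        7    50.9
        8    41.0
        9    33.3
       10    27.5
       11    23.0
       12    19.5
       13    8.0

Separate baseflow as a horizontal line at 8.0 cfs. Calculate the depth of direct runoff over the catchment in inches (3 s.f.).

Direct runoff: 0.0, 6.9, 35.5, 60.2, 94.6, 72.7, 55.8, 42.9, 33.0, 25.3, 19.5, 15.0, 11.5, 0.0 cfs; ΣQ_DR = 472.9 cfs.
V = ΣQ_DR · Δt = 472.9 × 3600 s = 1.702 × 10^6 ft³.
Over A = 0.467 mi², depth = V / A = 1.57 in.

d ≈ 1.57 in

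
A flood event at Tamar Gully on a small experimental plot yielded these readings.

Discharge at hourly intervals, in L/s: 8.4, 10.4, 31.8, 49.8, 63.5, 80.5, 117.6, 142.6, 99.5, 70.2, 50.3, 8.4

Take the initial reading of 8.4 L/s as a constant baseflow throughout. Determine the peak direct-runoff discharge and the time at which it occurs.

Subtracting baseflow gives direct-runoff ordinates: 0.0, 2.0, 23.4, 41.4, 55.1, 72.1, 109.2, 134.2, 91.1, 61.8, 41.9, 0.0 L/s.
The maximum is 134.2 L/s, occurring at the reading for t = 7 h.

Q_p = 134.2 L/s at t = 7 h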